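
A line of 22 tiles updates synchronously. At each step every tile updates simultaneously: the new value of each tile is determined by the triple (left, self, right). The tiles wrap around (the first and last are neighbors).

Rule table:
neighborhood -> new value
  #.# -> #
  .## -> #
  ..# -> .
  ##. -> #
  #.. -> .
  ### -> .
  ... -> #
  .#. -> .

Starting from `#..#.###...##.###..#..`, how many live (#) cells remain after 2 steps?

15

step 1: ....##.#.#.####.#.....
step 2: ###.###.#.##..##..####
count of #: 15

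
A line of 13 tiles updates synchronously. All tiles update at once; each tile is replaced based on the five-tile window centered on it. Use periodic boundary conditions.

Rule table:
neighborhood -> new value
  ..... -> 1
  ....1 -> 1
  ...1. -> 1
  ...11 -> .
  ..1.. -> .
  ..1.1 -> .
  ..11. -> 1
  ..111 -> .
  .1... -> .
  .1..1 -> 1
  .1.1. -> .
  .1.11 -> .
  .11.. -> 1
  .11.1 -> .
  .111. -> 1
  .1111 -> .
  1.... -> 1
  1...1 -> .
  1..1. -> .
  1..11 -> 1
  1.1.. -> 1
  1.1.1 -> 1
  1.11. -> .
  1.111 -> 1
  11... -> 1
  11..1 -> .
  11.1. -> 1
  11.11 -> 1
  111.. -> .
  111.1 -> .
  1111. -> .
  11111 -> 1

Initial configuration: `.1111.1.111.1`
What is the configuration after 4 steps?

1..111111.1..

.1...11.11.11
11...1.1..1..
111.1..11..11
1..111111.1..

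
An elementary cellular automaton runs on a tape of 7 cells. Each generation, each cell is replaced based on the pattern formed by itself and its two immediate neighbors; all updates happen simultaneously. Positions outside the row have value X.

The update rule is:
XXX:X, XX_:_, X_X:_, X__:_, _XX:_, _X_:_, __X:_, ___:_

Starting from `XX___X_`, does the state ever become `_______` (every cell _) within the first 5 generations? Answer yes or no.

X______
_______
all cells are _ at generation 2

yes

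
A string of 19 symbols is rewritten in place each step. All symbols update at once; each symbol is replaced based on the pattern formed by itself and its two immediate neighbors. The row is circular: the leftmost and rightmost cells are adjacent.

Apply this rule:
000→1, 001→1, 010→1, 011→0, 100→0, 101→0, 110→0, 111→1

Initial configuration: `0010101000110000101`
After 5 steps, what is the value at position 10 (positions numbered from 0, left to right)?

0

0110101011000111101
0000101000011011001
0111101011100000011
0011001001001111100
1100011011010111001
position 10 holds 0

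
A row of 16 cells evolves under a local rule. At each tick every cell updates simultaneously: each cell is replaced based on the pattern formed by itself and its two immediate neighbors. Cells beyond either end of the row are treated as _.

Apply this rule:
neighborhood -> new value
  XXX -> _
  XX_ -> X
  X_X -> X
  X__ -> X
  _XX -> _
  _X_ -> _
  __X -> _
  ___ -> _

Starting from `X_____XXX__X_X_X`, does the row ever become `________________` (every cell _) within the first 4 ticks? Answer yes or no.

_X______XX__X_X_
__X______XX__X_X
___X______XX__X_
____X______XX__X
tick 4 is ____X______XX__X, still not uniform _

no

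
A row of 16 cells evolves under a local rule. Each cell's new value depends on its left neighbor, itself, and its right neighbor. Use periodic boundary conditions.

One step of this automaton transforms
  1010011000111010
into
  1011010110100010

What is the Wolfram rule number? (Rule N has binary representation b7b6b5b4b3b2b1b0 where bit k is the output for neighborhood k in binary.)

29

position 11: 111 → 0  (bit 7 = 0)
position 6: 110 → 0  (bit 6 = 0)
position 1: 101 → 0  (bit 5 = 0)
position 3: 100 → 1  (bit 4 = 1)
position 5: 011 → 1  (bit 3 = 1)
position 0: 010 → 1  (bit 2 = 1)
position 4: 001 → 0  (bit 1 = 0)
position 8: 000 → 1  (bit 0 = 1)
bits b7..b0 = 00011101 = 29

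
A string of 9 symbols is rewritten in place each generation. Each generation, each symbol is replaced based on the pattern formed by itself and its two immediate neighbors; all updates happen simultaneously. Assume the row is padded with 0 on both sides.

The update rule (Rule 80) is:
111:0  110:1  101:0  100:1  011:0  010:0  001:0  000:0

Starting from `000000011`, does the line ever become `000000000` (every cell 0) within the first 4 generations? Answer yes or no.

generation 1: 000000001
generation 2: 000000000
all cells are 0 at generation 2

yes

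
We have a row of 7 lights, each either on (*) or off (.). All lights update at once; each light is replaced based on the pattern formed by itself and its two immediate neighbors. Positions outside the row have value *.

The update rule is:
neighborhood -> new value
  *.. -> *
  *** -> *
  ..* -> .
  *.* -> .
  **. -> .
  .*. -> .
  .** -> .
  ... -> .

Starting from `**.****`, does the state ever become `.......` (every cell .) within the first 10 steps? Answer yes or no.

no

step 1: *...***
step 2: .*...**
step 3: ..*...*
step 4: *..*...
step 5: .*..*..
step 6: ..*..*.
step 7: *..*...  (repeats step 4; period 3)
step 10: *..*...
step 10 is *..*..., still not uniform .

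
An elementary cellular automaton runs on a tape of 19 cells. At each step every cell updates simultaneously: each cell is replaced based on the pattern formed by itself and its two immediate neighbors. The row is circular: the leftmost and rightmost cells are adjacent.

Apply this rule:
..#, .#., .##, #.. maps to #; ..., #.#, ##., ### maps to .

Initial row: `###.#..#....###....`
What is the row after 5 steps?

#...#####..##..#..#
.#.##....###.######
.#.#.#..##...#.....
##.#.####.#.###....
#..#.#....#.#..#..#

#..#.#....#.#..#..#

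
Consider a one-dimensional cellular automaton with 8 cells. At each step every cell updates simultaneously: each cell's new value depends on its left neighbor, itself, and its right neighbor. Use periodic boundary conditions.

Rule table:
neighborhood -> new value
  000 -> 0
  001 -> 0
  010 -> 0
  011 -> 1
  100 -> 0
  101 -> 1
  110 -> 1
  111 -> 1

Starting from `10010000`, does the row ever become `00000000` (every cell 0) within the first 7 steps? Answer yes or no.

yes

00000000
all cells are 0 at step 1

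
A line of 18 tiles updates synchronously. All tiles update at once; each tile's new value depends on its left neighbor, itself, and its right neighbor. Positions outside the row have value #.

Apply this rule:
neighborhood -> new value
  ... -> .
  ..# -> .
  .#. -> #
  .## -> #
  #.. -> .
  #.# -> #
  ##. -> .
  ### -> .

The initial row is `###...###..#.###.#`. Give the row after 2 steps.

......#....#....#.

......#....###..##
......#....#....#.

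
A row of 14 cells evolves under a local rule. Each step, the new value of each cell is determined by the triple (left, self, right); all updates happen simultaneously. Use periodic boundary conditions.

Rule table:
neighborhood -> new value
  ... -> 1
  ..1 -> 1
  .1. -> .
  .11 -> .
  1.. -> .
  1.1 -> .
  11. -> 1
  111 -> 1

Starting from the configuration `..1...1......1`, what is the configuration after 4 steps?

.1..11..11111.
1..1.1.1.1111.
..1.......111.
11..111111.11.

11..111111.11.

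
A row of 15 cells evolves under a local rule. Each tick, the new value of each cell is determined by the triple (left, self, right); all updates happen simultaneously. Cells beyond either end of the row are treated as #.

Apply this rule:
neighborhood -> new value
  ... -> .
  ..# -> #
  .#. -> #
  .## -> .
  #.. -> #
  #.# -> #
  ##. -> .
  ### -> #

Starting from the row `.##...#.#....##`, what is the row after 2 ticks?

tick 1: #..#.#####..#.#
tick 2: .####.###.####.

.####.###.####.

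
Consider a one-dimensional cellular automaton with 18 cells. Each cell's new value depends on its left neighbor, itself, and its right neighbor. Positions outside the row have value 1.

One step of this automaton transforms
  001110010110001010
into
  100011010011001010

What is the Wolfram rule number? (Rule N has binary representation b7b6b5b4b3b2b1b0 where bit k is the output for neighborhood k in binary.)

84

position 3: 111 → 0  (bit 7 = 0)
position 4: 110 → 1  (bit 6 = 1)
position 8: 101 → 0  (bit 5 = 0)
position 0: 100 → 1  (bit 4 = 1)
position 2: 011 → 0  (bit 3 = 0)
position 7: 010 → 1  (bit 2 = 1)
position 1: 001 → 0  (bit 1 = 0)
position 12: 000 → 0  (bit 0 = 0)
bits b7..b0 = 01010100 = 84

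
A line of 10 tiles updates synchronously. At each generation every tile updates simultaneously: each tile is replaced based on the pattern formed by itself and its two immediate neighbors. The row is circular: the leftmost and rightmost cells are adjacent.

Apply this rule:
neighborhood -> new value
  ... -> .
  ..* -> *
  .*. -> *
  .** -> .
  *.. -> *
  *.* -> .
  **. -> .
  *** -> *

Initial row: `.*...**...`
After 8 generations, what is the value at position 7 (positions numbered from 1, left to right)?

***.*..*..
.*..******
.***.****.
*.*...**.*
..**.*....
.*...**...  (repeats generation 0; period 6)
generation 8: .*..******
position 7 holds *

*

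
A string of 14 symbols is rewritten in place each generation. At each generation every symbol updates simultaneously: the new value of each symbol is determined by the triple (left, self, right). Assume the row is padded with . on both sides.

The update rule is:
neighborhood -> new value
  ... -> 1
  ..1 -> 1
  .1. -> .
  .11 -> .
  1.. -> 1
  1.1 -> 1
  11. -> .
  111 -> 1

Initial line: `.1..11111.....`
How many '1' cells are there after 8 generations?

1.11.111.11111
.1..1.1.1.111.
1.11.1.1.1.1.1
.1..1.1.1.1.1.
1.11.1.1.1.1.1  (repeats generation 3; period 2)
generation 8: .1..1.1.1.1.1.
count of 1: 6

6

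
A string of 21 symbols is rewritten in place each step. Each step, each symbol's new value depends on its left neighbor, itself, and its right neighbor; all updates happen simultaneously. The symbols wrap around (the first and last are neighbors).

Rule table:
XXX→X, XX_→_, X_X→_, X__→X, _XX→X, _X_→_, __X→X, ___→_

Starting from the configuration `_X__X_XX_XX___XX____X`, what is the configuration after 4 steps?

X_XX_XX___XX____X_X__

step 1: __XX__X__X_X_XX_X__X_
step 2: _XX_XX_XX____X___XX_X
step 3: _X__X__X_X__X_X_XX___
step 4: X_XX_XX___XX____X_X__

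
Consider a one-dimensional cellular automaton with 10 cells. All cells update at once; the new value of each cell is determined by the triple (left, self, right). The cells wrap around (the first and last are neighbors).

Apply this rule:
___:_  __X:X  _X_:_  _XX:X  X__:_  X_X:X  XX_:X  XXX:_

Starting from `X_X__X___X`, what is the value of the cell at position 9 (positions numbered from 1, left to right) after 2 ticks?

tick 1: XX__X___XX
tick 2: _X_X___XX_
position 9 holds X

X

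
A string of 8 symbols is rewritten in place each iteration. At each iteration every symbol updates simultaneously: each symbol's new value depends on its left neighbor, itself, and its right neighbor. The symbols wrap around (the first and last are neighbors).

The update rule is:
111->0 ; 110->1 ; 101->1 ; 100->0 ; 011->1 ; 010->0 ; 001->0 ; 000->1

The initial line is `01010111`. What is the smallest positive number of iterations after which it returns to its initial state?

iteration 1: 10101101
iteration 2: 11011111
iteration 3: 01110000
iteration 4: 01010111

4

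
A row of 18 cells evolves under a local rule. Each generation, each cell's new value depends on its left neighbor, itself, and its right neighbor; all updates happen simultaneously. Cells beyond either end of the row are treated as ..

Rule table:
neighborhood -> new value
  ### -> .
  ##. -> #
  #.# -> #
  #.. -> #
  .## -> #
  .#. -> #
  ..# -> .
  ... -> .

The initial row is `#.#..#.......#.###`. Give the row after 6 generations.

##..########.#.###

####.##......###.#
#..#####.....#.###
##.#...##....###.#
#####..###...#.###
#...##.#.##..###.#
##..########.#.###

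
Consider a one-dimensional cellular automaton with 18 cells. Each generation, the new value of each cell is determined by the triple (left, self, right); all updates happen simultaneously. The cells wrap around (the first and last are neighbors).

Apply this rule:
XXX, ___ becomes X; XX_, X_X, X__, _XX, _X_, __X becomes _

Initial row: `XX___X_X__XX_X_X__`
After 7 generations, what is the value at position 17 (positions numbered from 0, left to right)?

___X______________
XX___XXXXXXXXXXXXX
X__X__XXXXXXXXXXXX
_______XXXXXXXXXXX
_XXXXX__XXXXXXXXX_
__XXX____XXXXXXX__
X__X__XX__XXXXX__X
position 17 holds X

X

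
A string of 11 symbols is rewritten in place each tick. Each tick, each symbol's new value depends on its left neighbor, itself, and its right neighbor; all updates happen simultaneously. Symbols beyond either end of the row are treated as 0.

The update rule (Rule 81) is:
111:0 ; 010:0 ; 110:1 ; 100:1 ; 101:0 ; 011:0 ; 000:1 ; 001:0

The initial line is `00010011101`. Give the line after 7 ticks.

tick 1: 11001000100
tick 2: 01100110011
tick 3: 00110011001
tick 4: 10011001100
tick 5: 01001100111
tick 6: 00100110001
tick 7: 10010011100

10010011100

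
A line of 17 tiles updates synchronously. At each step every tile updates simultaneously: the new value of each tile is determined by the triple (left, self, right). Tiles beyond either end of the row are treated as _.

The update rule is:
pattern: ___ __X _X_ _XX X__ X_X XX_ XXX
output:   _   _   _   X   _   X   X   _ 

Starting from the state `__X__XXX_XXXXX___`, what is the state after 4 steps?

______X_X________

_____X_XXX___X___
______XX_X_______
______XXX________
______X_X________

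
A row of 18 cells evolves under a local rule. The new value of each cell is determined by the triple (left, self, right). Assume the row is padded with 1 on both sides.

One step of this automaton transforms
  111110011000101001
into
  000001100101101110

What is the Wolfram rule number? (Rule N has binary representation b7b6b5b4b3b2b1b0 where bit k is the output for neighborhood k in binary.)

position 0: 111 → 0  (bit 7 = 0)
position 4: 110 → 0  (bit 6 = 0)
position 13: 101 → 0  (bit 5 = 0)
position 5: 100 → 1  (bit 4 = 1)
position 7: 011 → 0  (bit 3 = 0)
position 12: 010 → 1  (bit 2 = 1)
position 6: 001 → 1  (bit 1 = 1)
position 10: 000 → 0  (bit 0 = 0)
bits b7..b0 = 00010110 = 22

22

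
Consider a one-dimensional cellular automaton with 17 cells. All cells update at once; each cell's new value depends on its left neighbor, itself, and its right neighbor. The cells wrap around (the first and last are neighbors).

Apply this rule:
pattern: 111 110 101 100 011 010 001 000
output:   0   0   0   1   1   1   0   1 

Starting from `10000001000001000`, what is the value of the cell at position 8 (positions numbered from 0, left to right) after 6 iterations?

0

iteration 1: 11111101111101110
iteration 2: 10000001000001000  (repeats iteration 0; period 2)
iteration 6: 10000001000001000
position 8 holds 0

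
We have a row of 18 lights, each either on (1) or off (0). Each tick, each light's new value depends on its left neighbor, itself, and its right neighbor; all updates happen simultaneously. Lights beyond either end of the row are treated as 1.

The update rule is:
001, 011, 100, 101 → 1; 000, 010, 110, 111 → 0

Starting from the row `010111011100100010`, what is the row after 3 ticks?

tick 1: 101100110011010101
tick 2: 011011101110101011
tick 3: 110110011001010110

110110011001010110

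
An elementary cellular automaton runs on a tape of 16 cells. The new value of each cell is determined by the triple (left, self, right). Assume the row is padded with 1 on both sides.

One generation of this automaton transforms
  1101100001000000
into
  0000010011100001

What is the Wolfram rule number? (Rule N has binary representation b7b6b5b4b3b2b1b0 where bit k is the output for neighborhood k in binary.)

position 0: 111 → 0  (bit 7 = 0)
position 1: 110 → 0  (bit 6 = 0)
position 2: 101 → 0  (bit 5 = 0)
position 5: 100 → 1  (bit 4 = 1)
position 3: 011 → 0  (bit 3 = 0)
position 9: 010 → 1  (bit 2 = 1)
position 8: 001 → 1  (bit 1 = 1)
position 6: 000 → 0  (bit 0 = 0)
bits b7..b0 = 00010110 = 22

22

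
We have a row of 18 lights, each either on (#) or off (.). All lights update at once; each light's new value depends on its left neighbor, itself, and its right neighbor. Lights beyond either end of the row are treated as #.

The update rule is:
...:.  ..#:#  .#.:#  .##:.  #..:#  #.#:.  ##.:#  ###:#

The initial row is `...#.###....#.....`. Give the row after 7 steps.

#.##..###..###...#
#..###.####.###.#.
###.##..###..##.#.
###..###.####.#.#.
#####.##..###.#.#.
#####..###.##.#.#.
#######.##..#.#.#.

#######.##..#.#.#.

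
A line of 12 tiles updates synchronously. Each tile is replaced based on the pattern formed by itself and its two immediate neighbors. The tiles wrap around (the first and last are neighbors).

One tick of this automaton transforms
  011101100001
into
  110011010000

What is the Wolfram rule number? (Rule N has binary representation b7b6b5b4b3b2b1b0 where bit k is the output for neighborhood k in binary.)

56

position 2: 111 → 0  (bit 7 = 0)
position 3: 110 → 0  (bit 6 = 0)
position 0: 101 → 1  (bit 5 = 1)
position 7: 100 → 1  (bit 4 = 1)
position 1: 011 → 1  (bit 3 = 1)
position 11: 010 → 0  (bit 2 = 0)
position 10: 001 → 0  (bit 1 = 0)
position 8: 000 → 0  (bit 0 = 0)
bits b7..b0 = 00111000 = 56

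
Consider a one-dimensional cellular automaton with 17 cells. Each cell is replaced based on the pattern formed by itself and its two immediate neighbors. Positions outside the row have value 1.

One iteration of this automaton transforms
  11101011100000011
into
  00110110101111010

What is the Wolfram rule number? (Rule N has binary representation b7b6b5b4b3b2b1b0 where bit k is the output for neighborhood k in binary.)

position 0: 111 → 0  (bit 7 = 0)
position 2: 110 → 1  (bit 6 = 1)
position 3: 101 → 1  (bit 5 = 1)
position 9: 100 → 0  (bit 4 = 0)
position 6: 011 → 1  (bit 3 = 1)
position 4: 010 → 0  (bit 2 = 0)
position 14: 001 → 0  (bit 1 = 0)
position 10: 000 → 1  (bit 0 = 1)
bits b7..b0 = 01101001 = 105

105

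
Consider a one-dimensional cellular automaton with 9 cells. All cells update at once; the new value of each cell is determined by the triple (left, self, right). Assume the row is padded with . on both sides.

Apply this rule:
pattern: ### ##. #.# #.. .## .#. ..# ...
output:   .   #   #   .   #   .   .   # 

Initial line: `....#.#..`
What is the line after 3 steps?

###..#..#
#.#......
.#..#####

.#..#####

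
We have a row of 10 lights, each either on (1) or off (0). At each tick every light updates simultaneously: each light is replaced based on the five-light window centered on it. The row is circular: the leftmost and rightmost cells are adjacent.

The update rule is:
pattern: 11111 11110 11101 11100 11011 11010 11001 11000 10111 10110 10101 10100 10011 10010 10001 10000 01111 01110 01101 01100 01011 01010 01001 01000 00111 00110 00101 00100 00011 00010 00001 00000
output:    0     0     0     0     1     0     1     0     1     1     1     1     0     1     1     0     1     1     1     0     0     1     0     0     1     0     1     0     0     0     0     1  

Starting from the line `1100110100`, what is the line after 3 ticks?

0010010100
0000111100
1100110000

1100110000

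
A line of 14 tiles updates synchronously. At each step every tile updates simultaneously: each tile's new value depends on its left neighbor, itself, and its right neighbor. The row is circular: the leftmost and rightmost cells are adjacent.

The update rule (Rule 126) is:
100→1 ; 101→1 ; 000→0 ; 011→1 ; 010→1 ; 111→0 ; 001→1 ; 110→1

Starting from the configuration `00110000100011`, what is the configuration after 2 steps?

11111001110111
00001111011100

00001111011100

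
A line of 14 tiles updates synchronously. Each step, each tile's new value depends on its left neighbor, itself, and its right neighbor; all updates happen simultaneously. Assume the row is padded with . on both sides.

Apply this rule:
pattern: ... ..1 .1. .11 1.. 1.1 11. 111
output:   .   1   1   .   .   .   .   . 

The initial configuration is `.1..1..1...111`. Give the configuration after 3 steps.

........1.....

11.11.11..1...
.........11...
........1.....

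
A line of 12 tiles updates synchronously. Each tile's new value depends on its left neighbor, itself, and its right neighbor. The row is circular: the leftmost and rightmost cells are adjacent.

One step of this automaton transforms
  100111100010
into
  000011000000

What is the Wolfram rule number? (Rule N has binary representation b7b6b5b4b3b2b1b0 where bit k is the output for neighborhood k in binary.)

128

position 4: 111 → 1  (bit 7 = 1)
position 6: 110 → 0  (bit 6 = 0)
position 11: 101 → 0  (bit 5 = 0)
position 1: 100 → 0  (bit 4 = 0)
position 3: 011 → 0  (bit 3 = 0)
position 0: 010 → 0  (bit 2 = 0)
position 2: 001 → 0  (bit 1 = 0)
position 8: 000 → 0  (bit 0 = 0)
bits b7..b0 = 10000000 = 128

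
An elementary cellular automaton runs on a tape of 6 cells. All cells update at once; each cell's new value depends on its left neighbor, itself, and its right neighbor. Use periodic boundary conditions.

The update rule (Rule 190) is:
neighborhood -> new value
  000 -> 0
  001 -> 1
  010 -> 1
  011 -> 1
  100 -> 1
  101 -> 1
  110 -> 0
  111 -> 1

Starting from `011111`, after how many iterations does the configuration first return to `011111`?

6

111110
111101
111011
110111
101111
011111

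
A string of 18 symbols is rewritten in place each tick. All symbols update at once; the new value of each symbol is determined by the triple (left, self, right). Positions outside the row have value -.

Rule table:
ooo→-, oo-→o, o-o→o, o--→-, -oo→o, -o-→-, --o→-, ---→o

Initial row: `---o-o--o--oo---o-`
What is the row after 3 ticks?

tick 1: oo--o------oo-o---
tick 2: oo----oooo-ooo--oo
tick 3: oo-oo-o--ooo-o--oo

oo-oo-o--ooo-o--oo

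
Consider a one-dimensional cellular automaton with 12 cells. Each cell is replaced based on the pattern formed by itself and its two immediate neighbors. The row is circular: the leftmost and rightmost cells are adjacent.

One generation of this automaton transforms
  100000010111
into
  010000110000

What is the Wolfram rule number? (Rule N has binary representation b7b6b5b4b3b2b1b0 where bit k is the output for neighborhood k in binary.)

position 10: 111 → 0  (bit 7 = 0)
position 0: 110 → 0  (bit 6 = 0)
position 8: 101 → 0  (bit 5 = 0)
position 1: 100 → 1  (bit 4 = 1)
position 9: 011 → 0  (bit 3 = 0)
position 7: 010 → 1  (bit 2 = 1)
position 6: 001 → 1  (bit 1 = 1)
position 2: 000 → 0  (bit 0 = 0)
bits b7..b0 = 00010110 = 22

22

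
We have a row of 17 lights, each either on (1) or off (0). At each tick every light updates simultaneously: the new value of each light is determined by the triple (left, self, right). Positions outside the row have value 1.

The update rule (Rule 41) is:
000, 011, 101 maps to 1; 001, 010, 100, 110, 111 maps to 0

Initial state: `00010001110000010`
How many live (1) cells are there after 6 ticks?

9

01000101000111001
10010010010100001
00000000001001101
01111111100001011
11000000001100110
00011111101000101
count of 1: 9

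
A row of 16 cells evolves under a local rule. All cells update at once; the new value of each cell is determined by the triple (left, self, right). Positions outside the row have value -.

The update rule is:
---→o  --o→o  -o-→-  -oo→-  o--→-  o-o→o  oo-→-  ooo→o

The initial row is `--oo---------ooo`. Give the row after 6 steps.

step 1: oo---oooooooo-o-
step 2: ---oo-oooooo-o--
step 3: ooo--o-oooo-o--o
step 4: -o--o-o-oo-o--o-
step 5: o--o-o-o--o--o--
step 6: --o-o-o--o--o--o

--o-o-o--o--o--o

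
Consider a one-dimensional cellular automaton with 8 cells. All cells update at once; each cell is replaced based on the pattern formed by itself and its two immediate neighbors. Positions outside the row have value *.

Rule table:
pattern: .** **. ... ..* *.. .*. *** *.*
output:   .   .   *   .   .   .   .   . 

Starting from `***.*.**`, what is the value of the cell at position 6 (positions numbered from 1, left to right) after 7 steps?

........
.******.
........  (repeats step 1; period 2)
step 7: ........
position 6 holds .

.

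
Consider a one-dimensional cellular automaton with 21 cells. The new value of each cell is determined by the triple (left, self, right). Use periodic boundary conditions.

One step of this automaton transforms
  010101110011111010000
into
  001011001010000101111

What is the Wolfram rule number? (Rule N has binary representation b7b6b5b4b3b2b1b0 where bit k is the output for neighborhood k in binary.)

57

position 6: 111 → 0  (bit 7 = 0)
position 7: 110 → 0  (bit 6 = 0)
position 2: 101 → 1  (bit 5 = 1)
position 8: 100 → 1  (bit 4 = 1)
position 5: 011 → 1  (bit 3 = 1)
position 1: 010 → 0  (bit 2 = 0)
position 0: 001 → 0  (bit 1 = 0)
position 18: 000 → 1  (bit 0 = 1)
bits b7..b0 = 00111001 = 57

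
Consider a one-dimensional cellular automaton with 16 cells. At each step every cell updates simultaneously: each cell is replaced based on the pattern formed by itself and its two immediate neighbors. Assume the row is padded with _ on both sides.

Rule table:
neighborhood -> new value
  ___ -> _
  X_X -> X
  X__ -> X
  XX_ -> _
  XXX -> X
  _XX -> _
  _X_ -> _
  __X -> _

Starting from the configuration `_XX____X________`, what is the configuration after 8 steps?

step 1: ___X____X_______
step 2: ____X____X______
step 3: _____X____X_____
step 4: ______X____X____
step 5: _______X____X___
step 6: ________X____X__
step 7: _________X____X_
step 8: __________X____X

__________X____X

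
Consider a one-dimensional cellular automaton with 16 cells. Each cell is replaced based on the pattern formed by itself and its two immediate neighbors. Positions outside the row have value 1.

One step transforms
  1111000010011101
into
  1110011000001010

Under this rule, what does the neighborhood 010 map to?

0

At position 8 the neighborhood is 010; the next row has 0 there.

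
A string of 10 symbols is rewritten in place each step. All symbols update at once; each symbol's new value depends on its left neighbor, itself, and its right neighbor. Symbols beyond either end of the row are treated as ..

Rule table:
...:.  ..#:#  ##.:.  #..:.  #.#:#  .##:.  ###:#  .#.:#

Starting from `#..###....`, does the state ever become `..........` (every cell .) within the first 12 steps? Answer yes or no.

yes

step 1: #.#.#.....
step 2: #####.....
step 3: .###......
step 4: #.#.......
step 5: ###.......
step 6: .#........
step 7: ##........
step 8: ..........
all cells are . at step 8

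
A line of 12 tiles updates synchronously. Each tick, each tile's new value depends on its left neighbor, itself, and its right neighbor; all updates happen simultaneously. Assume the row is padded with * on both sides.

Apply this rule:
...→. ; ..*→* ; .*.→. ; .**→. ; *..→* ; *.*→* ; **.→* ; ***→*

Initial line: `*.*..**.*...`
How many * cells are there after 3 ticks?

**.**.**.*.*
***.**.**.*.
****.**.**.*
count of *: 9

9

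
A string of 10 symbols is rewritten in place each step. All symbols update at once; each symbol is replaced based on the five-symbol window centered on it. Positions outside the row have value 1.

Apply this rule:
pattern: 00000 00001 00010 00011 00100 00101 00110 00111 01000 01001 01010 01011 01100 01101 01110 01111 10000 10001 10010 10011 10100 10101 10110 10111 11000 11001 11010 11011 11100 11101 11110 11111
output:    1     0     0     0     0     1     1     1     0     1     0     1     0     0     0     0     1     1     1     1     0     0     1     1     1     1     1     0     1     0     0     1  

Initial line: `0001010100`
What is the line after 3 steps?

1101101111

1101000011
0010010010
1101101111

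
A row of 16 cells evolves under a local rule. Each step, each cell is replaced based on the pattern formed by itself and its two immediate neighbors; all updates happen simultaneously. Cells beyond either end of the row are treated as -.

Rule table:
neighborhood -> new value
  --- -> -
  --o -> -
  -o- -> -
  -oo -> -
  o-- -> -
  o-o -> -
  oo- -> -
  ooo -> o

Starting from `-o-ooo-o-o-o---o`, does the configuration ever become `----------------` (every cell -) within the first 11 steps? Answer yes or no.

yes

----o-----------
----------------
all cells are - at step 2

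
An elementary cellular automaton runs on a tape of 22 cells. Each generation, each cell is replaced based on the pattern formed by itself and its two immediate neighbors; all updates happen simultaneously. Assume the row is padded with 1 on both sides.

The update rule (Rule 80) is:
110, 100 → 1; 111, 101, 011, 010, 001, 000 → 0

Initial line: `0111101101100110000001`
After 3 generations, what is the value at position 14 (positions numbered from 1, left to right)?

1

0000100100110011000000
1000010010011001100000
1100001001001100110000
position 14 holds 1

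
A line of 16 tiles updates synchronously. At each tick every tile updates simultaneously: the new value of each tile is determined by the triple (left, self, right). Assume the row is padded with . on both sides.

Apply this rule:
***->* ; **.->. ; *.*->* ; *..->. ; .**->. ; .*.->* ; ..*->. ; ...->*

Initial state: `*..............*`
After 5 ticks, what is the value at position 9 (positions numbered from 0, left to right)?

*.************.*
**.**********.**
..*.********.*..
*.**.******.**.*
**..*.****.*..**
position 9 holds *

*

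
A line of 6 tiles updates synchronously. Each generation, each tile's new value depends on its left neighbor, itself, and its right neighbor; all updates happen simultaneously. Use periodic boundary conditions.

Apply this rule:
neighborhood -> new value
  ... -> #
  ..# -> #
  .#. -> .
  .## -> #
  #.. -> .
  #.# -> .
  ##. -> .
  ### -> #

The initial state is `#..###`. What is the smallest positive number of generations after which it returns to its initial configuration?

..####
.####.
####..
###..#
##..##
#..###

6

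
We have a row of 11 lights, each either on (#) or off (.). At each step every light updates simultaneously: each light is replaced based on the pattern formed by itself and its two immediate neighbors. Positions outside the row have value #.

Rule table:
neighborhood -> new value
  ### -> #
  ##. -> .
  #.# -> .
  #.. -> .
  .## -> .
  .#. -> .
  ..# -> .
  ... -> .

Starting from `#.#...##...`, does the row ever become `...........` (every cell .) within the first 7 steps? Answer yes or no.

yes

...........
all cells are . at step 1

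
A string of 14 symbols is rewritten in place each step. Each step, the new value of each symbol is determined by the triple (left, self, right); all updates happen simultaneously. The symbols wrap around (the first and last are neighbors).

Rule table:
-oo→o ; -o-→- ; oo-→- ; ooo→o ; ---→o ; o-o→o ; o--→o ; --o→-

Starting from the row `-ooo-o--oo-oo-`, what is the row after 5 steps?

o-o-o-oo-o-oo-

-oo-o-o-o-oo-o
oo-o-o-o-oo-o-
o-o-o-o-oo-o-o
-o-o-o-oo-o-oo
o-o-o-oo-o-oo-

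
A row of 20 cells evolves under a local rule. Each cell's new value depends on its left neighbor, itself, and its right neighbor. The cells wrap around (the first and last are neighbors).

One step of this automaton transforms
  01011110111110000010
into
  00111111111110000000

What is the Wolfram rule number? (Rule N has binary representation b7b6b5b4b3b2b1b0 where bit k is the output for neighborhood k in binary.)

232

position 4: 111 → 1  (bit 7 = 1)
position 6: 110 → 1  (bit 6 = 1)
position 2: 101 → 1  (bit 5 = 1)
position 13: 100 → 0  (bit 4 = 0)
position 3: 011 → 1  (bit 3 = 1)
position 1: 010 → 0  (bit 2 = 0)
position 0: 001 → 0  (bit 1 = 0)
position 14: 000 → 0  (bit 0 = 0)
bits b7..b0 = 11101000 = 232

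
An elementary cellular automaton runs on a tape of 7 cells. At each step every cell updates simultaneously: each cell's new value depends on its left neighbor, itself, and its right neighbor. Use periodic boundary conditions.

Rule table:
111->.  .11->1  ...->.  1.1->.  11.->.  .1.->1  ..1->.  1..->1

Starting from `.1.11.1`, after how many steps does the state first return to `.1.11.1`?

2

.1.1..1
.1.11.1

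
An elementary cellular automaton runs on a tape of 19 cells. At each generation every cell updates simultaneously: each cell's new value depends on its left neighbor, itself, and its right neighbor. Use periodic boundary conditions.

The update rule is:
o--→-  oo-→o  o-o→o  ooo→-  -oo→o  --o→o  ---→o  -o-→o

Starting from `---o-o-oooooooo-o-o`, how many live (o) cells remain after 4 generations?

-ooooooo------ooooo
oo-----o-oooooo---o
-o-ooooooo----o-ooo
oooo-----o-oooooo-o
count of o: 12

12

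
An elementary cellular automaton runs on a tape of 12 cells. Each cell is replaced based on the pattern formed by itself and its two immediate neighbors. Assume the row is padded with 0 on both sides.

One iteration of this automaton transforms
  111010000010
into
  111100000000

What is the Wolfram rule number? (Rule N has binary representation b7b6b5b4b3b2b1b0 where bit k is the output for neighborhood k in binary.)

232

position 1: 111 → 1  (bit 7 = 1)
position 2: 110 → 1  (bit 6 = 1)
position 3: 101 → 1  (bit 5 = 1)
position 5: 100 → 0  (bit 4 = 0)
position 0: 011 → 1  (bit 3 = 1)
position 4: 010 → 0  (bit 2 = 0)
position 9: 001 → 0  (bit 1 = 0)
position 6: 000 → 0  (bit 0 = 0)
bits b7..b0 = 11101000 = 232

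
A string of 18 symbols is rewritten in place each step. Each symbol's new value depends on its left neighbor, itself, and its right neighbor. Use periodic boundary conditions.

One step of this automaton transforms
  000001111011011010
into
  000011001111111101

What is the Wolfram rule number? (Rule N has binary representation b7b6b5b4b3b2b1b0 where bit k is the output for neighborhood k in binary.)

122

position 6: 111 → 0  (bit 7 = 0)
position 8: 110 → 1  (bit 6 = 1)
position 9: 101 → 1  (bit 5 = 1)
position 17: 100 → 1  (bit 4 = 1)
position 5: 011 → 1  (bit 3 = 1)
position 16: 010 → 0  (bit 2 = 0)
position 4: 001 → 1  (bit 1 = 1)
position 0: 000 → 0  (bit 0 = 0)
bits b7..b0 = 01111010 = 122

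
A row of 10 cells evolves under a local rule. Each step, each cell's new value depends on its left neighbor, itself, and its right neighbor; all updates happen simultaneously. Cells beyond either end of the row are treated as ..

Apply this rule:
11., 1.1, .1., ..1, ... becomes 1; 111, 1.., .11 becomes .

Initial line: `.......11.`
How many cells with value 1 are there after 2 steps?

1111111.1.
......111.
count of 1: 3

3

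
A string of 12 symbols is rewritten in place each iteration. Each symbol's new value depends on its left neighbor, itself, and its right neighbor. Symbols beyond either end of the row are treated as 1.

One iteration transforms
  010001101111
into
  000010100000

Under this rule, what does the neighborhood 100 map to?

At position 2 the neighborhood is 100; the next row has 0 there.

0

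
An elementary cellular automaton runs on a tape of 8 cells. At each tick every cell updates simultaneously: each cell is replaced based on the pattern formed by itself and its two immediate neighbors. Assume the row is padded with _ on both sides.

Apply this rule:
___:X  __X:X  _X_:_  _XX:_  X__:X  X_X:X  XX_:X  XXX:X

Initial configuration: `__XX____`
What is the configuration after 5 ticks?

X_X_XX_X

XX_XXXXX
_XX_XXXX
X_XX_XXX
_X_XX_XX
X_X_XX_X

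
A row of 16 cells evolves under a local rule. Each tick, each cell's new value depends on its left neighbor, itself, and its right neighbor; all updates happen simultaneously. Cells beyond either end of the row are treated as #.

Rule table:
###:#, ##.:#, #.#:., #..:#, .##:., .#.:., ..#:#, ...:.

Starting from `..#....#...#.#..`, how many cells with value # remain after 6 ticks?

8

##.#..#.#.#...##
##..##.....#.#.#
####.##...#.....
####..##.#.#...#
######.#....#.#.
######..#..#....
count of #: 8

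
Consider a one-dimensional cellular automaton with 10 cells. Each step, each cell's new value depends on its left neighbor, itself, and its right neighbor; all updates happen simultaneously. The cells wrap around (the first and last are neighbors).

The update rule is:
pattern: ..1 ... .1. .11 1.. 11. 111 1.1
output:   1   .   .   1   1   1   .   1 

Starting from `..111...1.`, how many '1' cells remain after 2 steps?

8

step 1: .11.11.1.1
step 2: 1111111.1.
count of 1: 8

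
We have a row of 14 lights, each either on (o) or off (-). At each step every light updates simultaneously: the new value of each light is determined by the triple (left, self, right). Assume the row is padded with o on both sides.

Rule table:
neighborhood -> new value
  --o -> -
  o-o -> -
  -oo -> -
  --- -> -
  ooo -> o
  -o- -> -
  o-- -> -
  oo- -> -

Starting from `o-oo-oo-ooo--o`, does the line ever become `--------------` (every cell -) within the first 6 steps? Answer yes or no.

---------o----
--------------
all cells are - at step 2

yes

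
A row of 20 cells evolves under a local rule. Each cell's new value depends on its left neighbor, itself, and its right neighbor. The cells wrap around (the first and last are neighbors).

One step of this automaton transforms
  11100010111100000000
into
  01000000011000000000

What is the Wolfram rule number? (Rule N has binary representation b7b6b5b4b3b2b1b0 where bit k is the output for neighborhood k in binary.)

128

position 1: 111 → 1  (bit 7 = 1)
position 2: 110 → 0  (bit 6 = 0)
position 7: 101 → 0  (bit 5 = 0)
position 3: 100 → 0  (bit 4 = 0)
position 0: 011 → 0  (bit 3 = 0)
position 6: 010 → 0  (bit 2 = 0)
position 5: 001 → 0  (bit 1 = 0)
position 4: 000 → 0  (bit 0 = 0)
bits b7..b0 = 10000000 = 128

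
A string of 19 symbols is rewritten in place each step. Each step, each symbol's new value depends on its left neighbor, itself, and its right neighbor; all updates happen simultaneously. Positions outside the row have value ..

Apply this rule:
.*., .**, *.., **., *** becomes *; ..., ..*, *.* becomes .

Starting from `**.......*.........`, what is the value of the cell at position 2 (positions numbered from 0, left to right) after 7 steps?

***......**........
****.....***.......
*****....****......
******...*****.....
*******..******....
********.*******...
********.********..
position 2 holds *

*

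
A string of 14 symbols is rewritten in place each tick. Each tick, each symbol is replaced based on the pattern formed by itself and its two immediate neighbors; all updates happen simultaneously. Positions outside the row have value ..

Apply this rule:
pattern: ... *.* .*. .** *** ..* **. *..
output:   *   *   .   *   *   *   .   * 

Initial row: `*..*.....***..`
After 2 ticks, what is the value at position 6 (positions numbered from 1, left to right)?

*

.**.*******.**
**.*******.**.
position 6 holds *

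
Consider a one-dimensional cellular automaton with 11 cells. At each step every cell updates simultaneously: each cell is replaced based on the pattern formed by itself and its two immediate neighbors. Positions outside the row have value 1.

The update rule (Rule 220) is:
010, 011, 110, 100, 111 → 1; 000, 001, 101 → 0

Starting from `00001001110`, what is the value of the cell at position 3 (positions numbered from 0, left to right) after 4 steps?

step 1: 10001101110
step 2: 11001101110
step 3: 11101101110
step 4: 11101101110
position 3 holds 0

0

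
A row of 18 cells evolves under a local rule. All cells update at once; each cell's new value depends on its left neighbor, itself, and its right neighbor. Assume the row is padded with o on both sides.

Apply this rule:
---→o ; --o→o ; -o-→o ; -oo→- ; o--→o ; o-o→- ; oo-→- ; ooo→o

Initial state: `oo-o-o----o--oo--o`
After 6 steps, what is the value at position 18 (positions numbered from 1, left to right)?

-

o--o-oooooooo--oo-
-ooo--oooooo-oo---
--o-oo-oooo----ooo
ooo-----oo-oooo-oo
oo-ooooo----oo---o
o---ooo-oooo--ooo-
position 18 holds -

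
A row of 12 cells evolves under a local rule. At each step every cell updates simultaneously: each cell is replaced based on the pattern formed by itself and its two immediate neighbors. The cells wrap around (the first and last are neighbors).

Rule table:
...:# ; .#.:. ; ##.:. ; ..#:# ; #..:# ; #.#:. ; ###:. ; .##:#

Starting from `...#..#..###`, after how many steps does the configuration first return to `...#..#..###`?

step 1: ###.##.###..
step 2: #...#..#..##
step 3: .###.##.###.
step 4: ##...#..#..#
step 5: ..###.##.###
step 6: ###...#..#..
step 7: #..###.##.##
step 8: .###...#..#.
step 9: ##..###.##.#
step 10: ..###...#..#
step 11: ###..###.##.
step 12: #..###...#..
step 13: .###..###.##
step 14: .#..###...#.
step 15: #.###..###.#
step 16: ..#..###...#
step 17: ##.###..###.
step 18: #..#..###...
step 19: .##.###..###
step 20: .#..#..###..
step 21: #.##.###..##
step 22: ..#..#..###.
step 23: ##.##.###..#
step 24: ...#..#..###

24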